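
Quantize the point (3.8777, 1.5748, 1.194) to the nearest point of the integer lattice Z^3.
(4, 2, 1)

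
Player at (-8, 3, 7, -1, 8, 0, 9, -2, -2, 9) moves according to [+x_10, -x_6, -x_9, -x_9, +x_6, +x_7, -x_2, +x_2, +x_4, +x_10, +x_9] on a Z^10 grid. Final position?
(-8, 3, 7, 0, 8, 0, 10, -2, -3, 11)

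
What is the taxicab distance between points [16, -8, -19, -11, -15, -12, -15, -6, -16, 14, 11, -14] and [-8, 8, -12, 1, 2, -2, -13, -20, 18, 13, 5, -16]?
145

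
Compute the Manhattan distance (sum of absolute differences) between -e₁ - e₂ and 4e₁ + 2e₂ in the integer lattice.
8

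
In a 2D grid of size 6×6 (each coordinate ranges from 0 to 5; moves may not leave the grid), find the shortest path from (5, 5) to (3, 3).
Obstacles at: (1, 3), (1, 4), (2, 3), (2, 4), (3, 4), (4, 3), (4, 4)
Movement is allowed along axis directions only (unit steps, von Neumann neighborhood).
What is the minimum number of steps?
6
(one shortest path: (5, 5) → (5, 4) → (5, 3) → (5, 2) → (4, 2) → (3, 2) → (3, 3))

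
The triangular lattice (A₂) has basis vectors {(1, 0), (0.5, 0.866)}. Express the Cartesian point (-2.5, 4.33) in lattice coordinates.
-5b₁ + 5b₂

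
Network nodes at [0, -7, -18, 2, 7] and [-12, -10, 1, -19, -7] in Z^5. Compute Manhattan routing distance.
69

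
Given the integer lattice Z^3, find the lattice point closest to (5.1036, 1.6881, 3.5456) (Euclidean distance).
(5, 2, 4)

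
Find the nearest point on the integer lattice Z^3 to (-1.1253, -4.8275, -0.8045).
(-1, -5, -1)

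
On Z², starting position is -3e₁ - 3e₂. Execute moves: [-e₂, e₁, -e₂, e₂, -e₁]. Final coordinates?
(-3, -4)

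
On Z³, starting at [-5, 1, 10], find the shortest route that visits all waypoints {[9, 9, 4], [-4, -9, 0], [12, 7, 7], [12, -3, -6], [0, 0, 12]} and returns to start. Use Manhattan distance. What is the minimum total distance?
114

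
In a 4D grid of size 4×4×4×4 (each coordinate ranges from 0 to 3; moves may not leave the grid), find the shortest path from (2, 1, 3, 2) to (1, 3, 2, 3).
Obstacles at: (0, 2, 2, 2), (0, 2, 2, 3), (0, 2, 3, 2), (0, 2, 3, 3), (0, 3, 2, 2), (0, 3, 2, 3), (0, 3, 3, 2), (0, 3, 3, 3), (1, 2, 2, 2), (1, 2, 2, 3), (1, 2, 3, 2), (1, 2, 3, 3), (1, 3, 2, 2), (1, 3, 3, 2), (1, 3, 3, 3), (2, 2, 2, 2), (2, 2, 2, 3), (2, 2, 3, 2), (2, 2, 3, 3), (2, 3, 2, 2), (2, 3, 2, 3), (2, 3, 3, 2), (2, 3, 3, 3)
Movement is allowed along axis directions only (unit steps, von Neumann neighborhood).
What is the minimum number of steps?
7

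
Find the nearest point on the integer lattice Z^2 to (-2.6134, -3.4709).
(-3, -3)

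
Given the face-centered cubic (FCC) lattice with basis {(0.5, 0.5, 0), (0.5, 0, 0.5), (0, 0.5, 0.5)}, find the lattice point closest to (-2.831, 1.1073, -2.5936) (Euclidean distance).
(-2.5, 1, -2.5)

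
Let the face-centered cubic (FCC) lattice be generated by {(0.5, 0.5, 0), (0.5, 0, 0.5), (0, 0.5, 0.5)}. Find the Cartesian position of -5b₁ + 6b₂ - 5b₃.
(0.5, -5, 0.5)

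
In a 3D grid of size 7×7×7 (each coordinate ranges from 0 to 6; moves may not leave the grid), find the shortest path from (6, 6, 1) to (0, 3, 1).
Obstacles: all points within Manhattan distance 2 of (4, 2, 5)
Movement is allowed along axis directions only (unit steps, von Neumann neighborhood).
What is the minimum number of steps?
9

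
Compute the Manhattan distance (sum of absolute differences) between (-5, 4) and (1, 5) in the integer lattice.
7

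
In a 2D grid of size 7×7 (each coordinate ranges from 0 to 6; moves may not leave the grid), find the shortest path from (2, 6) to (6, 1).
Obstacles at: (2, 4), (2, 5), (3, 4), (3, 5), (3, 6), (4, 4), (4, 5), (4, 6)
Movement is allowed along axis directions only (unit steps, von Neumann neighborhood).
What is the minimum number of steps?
11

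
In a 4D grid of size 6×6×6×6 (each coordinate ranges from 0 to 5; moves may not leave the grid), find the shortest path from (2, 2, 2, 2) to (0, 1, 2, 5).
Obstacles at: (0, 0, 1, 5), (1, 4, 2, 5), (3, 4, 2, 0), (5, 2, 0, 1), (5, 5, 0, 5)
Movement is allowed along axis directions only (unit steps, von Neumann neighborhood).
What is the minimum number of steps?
6
(one shortest path: (2, 2, 2, 2) → (1, 2, 2, 2) → (0, 2, 2, 2) → (0, 1, 2, 2) → (0, 1, 2, 3) → (0, 1, 2, 4) → (0, 1, 2, 5))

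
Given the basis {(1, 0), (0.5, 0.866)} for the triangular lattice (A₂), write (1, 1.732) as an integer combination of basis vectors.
2b₂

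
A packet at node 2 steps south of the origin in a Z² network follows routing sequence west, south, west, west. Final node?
(-3, -3)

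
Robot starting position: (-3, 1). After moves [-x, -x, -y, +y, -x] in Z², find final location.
(-6, 1)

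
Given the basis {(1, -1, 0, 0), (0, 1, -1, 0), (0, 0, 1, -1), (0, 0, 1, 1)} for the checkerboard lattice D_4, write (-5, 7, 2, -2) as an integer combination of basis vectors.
-5b₁ + 2b₂ + 3b₃ + b₄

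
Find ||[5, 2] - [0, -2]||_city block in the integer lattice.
9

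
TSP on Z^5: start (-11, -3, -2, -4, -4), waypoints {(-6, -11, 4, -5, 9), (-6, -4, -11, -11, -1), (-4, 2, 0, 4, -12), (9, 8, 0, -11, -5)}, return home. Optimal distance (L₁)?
184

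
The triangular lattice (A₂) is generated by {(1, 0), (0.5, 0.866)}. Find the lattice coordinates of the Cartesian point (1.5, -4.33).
4b₁ - 5b₂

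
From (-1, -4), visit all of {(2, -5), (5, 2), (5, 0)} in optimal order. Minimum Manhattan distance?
14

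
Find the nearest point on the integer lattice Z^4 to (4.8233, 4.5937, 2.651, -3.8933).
(5, 5, 3, -4)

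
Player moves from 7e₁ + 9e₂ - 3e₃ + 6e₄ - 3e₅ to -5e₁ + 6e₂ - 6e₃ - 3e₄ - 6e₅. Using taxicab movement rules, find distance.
30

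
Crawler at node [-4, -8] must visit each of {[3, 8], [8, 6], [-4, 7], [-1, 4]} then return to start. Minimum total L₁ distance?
56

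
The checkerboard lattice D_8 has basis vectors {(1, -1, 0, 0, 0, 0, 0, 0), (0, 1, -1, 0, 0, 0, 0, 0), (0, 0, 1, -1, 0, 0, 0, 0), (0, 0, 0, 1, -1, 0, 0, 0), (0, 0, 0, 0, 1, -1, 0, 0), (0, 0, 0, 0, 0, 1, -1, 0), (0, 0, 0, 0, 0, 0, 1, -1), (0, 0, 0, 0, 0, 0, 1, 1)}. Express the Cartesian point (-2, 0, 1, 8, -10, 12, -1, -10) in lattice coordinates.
-2b₁ - 2b₂ - b₃ + 7b₄ - 3b₅ + 9b₆ + 9b₇ - b₈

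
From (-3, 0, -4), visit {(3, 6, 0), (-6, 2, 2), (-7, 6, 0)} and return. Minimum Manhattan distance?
44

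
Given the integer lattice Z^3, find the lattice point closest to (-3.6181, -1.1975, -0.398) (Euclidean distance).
(-4, -1, 0)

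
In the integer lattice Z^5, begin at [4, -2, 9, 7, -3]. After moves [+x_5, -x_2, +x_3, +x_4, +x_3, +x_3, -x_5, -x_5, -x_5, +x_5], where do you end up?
(4, -3, 12, 8, -4)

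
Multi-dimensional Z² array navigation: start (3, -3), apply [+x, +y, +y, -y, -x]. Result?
(3, -2)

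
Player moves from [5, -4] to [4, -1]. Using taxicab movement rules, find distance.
4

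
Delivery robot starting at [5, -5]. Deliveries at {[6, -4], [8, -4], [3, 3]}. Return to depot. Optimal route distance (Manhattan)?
26
(one optimal route: (5, -5) → (6, -4) → (8, -4) → (3, 3) → (5, -5))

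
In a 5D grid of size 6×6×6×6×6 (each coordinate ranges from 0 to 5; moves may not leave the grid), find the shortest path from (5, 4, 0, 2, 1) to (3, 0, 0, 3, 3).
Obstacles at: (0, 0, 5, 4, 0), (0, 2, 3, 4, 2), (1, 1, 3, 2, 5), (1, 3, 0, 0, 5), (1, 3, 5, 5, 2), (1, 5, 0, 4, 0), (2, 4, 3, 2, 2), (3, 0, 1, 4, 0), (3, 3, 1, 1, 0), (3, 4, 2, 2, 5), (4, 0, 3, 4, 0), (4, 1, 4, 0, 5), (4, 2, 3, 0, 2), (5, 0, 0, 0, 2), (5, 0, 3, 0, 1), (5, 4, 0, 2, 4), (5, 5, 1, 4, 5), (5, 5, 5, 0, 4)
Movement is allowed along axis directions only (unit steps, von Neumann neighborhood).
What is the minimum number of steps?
9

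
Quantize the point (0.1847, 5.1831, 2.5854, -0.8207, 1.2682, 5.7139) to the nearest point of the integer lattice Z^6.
(0, 5, 3, -1, 1, 6)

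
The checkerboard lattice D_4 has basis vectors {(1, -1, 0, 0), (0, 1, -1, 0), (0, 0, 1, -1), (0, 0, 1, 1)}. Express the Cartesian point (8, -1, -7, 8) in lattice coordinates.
8b₁ + 7b₂ - 4b₃ + 4b₄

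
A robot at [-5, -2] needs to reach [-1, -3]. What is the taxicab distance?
5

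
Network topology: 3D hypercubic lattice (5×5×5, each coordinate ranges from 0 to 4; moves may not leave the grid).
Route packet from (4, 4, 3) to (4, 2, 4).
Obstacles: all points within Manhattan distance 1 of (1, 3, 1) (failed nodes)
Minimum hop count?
3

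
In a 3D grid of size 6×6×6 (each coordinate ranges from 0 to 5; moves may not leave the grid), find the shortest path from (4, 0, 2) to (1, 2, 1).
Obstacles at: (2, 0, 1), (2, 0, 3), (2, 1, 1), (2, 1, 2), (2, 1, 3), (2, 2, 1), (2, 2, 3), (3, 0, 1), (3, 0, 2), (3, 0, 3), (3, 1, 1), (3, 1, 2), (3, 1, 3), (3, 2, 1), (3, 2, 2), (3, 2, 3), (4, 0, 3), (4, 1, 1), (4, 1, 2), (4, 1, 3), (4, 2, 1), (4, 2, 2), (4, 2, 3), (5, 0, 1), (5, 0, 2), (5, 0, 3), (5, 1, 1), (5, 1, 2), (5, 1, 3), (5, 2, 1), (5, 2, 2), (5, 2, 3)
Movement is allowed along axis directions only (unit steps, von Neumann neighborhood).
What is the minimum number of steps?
8
(one shortest path: (4, 0, 2) → (4, 0, 1) → (4, 0, 0) → (3, 0, 0) → (2, 0, 0) → (1, 0, 0) → (1, 1, 0) → (1, 2, 0) → (1, 2, 1))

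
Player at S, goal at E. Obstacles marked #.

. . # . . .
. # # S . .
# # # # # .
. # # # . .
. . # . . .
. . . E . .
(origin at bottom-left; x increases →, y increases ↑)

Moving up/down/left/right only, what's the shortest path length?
8
(one shortest path: (3, 4) → (4, 4) → (5, 4) → (5, 3) → (5, 2) → (4, 2) → (4, 1) → (3, 1) → (3, 0))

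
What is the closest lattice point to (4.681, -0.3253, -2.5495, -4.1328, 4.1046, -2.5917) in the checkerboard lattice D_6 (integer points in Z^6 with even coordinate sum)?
(5, 0, -2, -4, 4, -3)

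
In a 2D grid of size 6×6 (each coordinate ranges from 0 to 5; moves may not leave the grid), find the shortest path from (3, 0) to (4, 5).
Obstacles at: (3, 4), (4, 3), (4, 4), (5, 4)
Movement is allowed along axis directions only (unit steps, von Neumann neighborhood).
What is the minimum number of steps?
8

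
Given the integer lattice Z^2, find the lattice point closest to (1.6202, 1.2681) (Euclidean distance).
(2, 1)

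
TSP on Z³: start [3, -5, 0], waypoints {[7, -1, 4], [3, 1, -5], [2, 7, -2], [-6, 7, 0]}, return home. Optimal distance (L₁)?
68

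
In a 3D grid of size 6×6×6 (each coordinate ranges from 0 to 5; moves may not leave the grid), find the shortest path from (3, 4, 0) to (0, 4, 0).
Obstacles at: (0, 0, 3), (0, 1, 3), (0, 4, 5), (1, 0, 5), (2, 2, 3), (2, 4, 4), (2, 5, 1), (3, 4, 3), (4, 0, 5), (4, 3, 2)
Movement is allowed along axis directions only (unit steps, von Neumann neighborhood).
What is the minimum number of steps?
3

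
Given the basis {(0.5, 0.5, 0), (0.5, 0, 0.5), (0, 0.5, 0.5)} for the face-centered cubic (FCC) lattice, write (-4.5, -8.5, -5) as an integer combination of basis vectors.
-8b₁ - b₂ - 9b₃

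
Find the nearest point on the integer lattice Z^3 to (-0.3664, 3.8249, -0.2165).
(0, 4, 0)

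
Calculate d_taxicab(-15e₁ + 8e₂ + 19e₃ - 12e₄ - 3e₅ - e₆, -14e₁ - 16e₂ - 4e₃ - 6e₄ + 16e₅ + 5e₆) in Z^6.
79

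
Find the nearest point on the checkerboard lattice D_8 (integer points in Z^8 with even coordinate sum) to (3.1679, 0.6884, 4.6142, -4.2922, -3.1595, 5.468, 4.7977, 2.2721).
(3, 1, 5, -4, -3, 5, 5, 2)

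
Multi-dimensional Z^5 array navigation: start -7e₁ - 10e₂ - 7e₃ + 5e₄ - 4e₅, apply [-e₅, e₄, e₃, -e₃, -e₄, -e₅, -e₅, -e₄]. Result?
(-7, -10, -7, 4, -7)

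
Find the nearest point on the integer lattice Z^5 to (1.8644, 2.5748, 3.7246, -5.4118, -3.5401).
(2, 3, 4, -5, -4)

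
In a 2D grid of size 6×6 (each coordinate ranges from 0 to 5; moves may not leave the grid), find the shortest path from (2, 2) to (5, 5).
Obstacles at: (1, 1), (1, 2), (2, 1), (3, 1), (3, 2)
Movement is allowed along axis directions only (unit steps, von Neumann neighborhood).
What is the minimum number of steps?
6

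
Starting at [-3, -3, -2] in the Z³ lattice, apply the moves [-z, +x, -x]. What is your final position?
(-3, -3, -3)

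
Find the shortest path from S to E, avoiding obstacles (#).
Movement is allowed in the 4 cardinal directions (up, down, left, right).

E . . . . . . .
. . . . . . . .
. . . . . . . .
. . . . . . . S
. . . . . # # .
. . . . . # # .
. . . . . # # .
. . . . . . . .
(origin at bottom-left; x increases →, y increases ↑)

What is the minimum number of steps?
10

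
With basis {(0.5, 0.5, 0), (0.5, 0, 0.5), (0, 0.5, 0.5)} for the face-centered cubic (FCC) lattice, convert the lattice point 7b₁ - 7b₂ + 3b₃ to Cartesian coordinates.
(0, 5, -2)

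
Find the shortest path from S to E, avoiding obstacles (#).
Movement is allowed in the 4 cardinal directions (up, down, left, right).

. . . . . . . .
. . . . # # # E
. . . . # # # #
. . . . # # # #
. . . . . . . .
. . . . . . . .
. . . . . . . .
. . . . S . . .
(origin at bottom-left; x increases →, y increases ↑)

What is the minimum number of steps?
13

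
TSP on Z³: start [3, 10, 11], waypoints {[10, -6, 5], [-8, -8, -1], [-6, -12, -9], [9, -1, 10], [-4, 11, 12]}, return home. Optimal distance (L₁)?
124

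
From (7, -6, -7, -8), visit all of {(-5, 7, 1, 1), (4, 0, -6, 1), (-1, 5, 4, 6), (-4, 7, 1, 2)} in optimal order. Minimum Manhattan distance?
56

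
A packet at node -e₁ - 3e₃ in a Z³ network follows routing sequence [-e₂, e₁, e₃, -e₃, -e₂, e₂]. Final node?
(0, -1, -3)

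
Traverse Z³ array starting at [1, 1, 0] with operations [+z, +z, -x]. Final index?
(0, 1, 2)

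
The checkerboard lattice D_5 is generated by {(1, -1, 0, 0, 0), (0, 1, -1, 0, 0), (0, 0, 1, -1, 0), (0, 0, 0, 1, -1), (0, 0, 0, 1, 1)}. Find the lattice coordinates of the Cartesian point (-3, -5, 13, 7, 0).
-3b₁ - 8b₂ + 5b₃ + 6b₄ + 6b₅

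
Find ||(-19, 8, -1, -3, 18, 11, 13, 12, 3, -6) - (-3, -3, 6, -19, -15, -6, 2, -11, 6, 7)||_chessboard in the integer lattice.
33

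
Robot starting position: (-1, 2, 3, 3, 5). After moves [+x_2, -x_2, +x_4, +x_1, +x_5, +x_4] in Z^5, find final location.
(0, 2, 3, 5, 6)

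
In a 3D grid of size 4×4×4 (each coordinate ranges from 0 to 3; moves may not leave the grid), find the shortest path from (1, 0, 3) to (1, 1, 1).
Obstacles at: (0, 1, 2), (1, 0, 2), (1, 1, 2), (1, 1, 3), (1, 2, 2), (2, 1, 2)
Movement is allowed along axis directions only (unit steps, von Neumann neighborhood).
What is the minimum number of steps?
5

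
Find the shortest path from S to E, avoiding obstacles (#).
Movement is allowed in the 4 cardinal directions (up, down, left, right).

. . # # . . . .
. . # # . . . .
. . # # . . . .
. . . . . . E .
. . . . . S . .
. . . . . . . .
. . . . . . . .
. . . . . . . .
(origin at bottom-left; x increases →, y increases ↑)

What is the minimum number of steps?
2
(one shortest path: (5, 3) → (6, 3) → (6, 4))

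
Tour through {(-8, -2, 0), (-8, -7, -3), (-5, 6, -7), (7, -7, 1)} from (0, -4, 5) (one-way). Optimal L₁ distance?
59
(one optimal route: (0, -4, 5) → (7, -7, 1) → (-8, -7, -3) → (-8, -2, 0) → (-5, 6, -7))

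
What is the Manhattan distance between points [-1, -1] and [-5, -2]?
5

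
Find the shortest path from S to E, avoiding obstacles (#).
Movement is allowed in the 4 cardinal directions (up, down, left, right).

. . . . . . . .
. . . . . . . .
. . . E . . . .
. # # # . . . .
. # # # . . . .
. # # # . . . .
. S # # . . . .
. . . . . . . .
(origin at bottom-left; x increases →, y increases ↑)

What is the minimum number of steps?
8
(one shortest path: (1, 1) → (0, 1) → (0, 2) → (0, 3) → (0, 4) → (0, 5) → (1, 5) → (2, 5) → (3, 5))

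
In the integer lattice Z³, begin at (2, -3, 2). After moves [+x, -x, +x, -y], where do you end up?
(3, -4, 2)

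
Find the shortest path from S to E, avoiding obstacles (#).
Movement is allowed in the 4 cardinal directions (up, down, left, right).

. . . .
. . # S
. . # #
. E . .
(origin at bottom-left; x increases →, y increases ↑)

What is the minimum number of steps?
6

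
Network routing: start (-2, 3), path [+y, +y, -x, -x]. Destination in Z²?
(-4, 5)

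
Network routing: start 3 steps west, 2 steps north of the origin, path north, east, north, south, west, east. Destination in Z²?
(-2, 3)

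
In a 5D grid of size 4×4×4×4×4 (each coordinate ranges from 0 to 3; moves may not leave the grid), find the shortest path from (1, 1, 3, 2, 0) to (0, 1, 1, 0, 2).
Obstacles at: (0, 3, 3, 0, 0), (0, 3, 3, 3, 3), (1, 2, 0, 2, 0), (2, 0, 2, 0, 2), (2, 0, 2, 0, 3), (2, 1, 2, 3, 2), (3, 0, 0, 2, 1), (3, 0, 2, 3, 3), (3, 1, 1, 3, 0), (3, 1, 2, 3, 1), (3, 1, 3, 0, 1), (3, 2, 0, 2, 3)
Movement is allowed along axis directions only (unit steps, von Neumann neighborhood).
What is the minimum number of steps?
7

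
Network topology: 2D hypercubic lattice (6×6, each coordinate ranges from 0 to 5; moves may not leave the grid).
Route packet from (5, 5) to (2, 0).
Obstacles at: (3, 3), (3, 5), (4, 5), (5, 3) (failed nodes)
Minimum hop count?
8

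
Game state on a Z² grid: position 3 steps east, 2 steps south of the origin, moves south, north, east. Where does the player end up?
(4, -2)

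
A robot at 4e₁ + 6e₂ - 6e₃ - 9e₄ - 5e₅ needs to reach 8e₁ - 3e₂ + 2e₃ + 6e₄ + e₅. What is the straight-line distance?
20.5426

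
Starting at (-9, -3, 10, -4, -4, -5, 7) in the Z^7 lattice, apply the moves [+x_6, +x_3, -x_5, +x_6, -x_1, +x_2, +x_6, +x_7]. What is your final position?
(-10, -2, 11, -4, -5, -2, 8)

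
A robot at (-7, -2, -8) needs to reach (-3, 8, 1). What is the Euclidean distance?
14.0357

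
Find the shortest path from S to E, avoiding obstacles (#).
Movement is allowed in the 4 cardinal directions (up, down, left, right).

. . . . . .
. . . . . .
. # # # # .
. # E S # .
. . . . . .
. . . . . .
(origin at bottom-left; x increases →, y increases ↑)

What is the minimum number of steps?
1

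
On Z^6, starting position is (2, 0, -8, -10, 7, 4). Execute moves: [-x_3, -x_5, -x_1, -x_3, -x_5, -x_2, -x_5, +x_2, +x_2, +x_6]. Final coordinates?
(1, 1, -10, -10, 4, 5)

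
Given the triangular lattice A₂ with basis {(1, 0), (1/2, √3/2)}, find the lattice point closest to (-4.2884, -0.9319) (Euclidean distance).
(-4.5, -0.866)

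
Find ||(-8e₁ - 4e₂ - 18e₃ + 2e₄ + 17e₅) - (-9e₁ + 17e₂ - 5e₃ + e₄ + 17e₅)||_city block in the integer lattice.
36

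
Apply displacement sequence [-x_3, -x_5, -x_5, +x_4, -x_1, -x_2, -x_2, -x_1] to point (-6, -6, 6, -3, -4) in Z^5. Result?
(-8, -8, 5, -2, -6)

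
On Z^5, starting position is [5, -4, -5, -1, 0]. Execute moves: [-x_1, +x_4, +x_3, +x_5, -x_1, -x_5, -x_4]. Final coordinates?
(3, -4, -4, -1, 0)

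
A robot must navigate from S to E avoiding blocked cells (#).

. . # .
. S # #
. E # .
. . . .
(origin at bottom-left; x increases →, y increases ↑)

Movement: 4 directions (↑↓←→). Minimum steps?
1
(one shortest path: (1, 2) → (1, 1))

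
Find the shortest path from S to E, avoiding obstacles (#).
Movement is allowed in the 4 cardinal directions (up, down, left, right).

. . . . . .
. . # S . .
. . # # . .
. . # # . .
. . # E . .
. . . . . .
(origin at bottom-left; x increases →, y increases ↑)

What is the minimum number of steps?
5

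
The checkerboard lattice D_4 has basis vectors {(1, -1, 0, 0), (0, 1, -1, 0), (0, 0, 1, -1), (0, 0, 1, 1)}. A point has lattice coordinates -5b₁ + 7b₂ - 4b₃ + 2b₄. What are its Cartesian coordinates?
(-5, 12, -9, 6)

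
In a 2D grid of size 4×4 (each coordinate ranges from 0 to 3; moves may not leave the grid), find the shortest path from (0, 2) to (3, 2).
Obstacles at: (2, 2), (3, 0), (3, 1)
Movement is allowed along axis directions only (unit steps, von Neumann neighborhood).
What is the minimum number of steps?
5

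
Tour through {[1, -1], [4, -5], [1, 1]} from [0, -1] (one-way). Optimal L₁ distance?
12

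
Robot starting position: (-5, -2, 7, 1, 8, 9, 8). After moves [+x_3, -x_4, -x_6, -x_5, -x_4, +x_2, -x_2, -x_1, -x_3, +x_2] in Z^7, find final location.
(-6, -1, 7, -1, 7, 8, 8)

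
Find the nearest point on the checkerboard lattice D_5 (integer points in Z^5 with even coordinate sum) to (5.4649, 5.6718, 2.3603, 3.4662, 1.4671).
(5, 6, 2, 3, 2)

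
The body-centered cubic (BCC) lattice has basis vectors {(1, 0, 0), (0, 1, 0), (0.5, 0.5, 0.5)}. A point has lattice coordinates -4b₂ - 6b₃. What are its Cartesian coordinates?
(-3, -7, -3)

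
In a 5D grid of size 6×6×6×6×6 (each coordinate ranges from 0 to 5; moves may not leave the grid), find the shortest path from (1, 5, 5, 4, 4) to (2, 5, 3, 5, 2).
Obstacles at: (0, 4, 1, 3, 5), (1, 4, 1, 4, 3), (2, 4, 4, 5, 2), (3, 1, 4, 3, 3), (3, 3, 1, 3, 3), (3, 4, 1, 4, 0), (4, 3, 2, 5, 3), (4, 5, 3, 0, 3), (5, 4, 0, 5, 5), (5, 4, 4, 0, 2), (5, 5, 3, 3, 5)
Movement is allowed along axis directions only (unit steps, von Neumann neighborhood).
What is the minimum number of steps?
6
(one shortest path: (1, 5, 5, 4, 4) → (2, 5, 5, 4, 4) → (2, 5, 4, 4, 4) → (2, 5, 3, 4, 4) → (2, 5, 3, 5, 4) → (2, 5, 3, 5, 3) → (2, 5, 3, 5, 2))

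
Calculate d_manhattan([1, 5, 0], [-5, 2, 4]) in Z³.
13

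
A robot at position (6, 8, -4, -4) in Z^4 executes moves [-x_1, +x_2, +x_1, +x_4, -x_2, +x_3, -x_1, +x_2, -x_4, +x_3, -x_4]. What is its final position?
(5, 9, -2, -5)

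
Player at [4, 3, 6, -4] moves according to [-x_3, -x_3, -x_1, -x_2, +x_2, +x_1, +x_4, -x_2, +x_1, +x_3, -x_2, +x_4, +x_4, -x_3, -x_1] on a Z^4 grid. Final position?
(4, 1, 4, -1)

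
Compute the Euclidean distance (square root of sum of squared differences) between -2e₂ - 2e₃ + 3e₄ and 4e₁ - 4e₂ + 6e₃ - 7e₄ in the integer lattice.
13.5647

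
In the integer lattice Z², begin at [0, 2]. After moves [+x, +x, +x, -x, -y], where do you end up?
(2, 1)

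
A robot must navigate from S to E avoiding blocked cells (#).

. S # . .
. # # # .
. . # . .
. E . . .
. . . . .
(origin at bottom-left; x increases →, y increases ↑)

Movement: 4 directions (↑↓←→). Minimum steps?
5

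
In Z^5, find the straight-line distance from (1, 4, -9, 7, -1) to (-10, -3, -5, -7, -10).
21.5174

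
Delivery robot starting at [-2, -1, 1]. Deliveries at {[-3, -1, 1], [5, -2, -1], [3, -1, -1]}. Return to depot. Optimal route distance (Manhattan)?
22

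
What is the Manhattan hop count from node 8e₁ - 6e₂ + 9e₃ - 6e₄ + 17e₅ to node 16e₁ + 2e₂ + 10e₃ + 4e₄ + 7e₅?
37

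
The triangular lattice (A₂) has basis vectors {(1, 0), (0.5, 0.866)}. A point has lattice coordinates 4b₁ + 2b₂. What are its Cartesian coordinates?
(5, 1.732)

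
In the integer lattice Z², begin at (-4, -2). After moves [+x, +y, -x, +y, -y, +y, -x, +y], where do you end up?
(-5, 1)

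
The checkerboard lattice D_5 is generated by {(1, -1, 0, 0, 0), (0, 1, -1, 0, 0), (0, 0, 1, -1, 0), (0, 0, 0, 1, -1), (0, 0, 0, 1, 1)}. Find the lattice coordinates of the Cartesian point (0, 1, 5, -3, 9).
b₂ + 6b₃ - 3b₄ + 6b₅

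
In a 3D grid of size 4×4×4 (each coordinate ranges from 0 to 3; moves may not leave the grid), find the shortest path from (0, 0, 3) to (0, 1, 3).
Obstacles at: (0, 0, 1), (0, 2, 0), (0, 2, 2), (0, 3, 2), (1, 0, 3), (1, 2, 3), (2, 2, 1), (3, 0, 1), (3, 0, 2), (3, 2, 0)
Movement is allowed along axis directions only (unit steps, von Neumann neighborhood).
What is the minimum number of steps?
1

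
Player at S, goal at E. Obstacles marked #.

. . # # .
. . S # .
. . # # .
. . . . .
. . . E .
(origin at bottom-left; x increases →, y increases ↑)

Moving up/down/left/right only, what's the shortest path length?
6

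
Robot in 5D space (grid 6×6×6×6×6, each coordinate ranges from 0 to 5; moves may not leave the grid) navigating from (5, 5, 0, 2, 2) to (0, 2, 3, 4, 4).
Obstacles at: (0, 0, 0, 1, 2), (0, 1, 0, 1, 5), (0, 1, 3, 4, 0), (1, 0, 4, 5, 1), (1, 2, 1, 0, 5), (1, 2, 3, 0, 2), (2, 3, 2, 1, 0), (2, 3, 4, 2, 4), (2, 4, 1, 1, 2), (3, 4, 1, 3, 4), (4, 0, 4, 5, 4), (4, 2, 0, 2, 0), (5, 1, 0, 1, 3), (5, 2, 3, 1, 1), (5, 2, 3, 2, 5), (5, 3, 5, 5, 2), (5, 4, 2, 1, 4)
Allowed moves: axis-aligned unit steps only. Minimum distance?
15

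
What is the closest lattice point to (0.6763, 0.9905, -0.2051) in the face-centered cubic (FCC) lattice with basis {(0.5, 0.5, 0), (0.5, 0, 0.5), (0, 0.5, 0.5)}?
(0.5, 1, -0.5)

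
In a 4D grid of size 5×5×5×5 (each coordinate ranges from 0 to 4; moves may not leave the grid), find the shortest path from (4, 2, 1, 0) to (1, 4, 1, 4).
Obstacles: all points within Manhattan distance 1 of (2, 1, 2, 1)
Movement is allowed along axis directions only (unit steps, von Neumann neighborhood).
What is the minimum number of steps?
9
(one shortest path: (4, 2, 1, 0) → (3, 2, 1, 0) → (2, 2, 1, 0) → (1, 2, 1, 0) → (1, 3, 1, 0) → (1, 4, 1, 0) → (1, 4, 1, 1) → (1, 4, 1, 2) → (1, 4, 1, 3) → (1, 4, 1, 4))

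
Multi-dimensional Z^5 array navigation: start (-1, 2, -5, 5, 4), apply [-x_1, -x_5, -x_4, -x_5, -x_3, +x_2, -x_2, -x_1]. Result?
(-3, 2, -6, 4, 2)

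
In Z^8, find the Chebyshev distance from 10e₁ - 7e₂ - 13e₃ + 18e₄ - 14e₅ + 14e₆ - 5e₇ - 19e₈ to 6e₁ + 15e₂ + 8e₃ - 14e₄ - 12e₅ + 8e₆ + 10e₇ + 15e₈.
34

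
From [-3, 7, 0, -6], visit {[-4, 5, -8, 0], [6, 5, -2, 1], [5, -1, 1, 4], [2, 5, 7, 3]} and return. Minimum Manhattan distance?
86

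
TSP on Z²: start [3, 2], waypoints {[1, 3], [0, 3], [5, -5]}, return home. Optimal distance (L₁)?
26
(one optimal route: (3, 2) → (1, 3) → (0, 3) → (5, -5) → (3, 2))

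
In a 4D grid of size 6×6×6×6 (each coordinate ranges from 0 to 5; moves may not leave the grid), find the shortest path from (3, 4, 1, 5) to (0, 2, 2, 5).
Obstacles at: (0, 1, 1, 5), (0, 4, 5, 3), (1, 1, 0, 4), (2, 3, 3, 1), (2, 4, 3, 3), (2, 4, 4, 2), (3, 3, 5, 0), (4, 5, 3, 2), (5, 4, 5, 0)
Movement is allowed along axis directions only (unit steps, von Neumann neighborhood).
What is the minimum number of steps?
6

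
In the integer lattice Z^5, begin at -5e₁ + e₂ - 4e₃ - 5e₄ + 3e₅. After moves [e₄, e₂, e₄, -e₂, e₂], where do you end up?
(-5, 2, -4, -3, 3)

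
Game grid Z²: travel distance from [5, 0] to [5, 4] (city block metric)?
4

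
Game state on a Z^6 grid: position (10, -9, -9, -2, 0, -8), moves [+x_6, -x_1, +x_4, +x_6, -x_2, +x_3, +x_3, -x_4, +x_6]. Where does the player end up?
(9, -10, -7, -2, 0, -5)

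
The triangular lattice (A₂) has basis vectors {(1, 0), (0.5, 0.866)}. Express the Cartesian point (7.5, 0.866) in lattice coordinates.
7b₁ + b₂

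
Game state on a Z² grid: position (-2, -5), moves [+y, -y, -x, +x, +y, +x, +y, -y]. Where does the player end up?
(-1, -4)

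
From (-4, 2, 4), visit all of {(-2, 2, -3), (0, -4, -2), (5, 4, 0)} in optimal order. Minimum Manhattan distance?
33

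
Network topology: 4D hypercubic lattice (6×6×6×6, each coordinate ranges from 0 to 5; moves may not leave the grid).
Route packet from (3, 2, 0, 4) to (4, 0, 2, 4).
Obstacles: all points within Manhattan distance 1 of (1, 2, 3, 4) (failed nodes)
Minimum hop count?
5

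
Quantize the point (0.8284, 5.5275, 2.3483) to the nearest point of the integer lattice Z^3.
(1, 6, 2)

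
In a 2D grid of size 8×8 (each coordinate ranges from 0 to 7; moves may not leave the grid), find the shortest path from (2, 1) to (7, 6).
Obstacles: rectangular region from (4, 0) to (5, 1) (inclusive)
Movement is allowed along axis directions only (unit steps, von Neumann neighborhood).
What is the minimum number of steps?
10
(one shortest path: (2, 1) → (3, 1) → (3, 2) → (4, 2) → (5, 2) → (6, 2) → (7, 2) → (7, 3) → (7, 4) → (7, 5) → (7, 6))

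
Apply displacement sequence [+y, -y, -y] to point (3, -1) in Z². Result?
(3, -2)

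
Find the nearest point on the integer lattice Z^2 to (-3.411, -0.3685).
(-3, 0)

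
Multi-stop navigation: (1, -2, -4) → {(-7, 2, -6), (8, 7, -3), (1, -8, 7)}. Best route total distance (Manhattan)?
69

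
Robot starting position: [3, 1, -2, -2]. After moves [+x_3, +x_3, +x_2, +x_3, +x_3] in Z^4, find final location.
(3, 2, 2, -2)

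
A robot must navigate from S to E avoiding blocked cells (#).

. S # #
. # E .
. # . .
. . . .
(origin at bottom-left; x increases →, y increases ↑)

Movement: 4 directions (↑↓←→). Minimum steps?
8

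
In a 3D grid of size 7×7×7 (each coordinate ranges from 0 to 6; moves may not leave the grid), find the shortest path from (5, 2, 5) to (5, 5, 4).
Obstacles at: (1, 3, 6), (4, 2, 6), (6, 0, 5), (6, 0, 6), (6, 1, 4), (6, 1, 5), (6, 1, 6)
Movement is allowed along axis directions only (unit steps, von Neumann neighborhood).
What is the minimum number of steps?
4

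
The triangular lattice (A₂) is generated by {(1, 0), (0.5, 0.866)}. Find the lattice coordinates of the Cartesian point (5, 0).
5b₁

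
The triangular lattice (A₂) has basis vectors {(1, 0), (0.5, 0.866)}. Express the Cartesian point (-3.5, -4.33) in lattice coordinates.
-b₁ - 5b₂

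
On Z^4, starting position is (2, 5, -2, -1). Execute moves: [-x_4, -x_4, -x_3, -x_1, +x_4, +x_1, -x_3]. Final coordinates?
(2, 5, -4, -2)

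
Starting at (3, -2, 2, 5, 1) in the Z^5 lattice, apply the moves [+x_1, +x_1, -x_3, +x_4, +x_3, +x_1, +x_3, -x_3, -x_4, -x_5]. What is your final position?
(6, -2, 2, 5, 0)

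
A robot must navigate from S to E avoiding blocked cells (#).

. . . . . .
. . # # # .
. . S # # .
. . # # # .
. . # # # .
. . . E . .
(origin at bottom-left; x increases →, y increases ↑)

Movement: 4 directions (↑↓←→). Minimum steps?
6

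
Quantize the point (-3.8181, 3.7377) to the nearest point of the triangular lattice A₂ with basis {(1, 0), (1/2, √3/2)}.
(-4, 3.464)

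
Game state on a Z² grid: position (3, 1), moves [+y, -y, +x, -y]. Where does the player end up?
(4, 0)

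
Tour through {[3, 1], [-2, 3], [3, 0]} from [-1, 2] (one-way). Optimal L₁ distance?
10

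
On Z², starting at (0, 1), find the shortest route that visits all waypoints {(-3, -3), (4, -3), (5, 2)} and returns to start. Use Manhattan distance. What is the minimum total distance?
26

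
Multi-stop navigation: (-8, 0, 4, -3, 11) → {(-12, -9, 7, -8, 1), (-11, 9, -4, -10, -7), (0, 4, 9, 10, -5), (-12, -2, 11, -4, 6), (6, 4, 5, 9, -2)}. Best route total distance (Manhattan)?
144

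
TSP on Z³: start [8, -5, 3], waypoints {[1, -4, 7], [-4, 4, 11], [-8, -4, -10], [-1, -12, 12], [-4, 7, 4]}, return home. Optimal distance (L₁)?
116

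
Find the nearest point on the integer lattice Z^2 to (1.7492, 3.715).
(2, 4)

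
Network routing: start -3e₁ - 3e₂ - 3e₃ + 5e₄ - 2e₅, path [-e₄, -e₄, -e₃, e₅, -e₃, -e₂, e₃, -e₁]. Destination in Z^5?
(-4, -4, -4, 3, -1)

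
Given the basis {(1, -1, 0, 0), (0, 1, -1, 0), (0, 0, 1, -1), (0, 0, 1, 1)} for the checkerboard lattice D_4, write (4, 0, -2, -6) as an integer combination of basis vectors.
4b₁ + 4b₂ + 4b₃ - 2b₄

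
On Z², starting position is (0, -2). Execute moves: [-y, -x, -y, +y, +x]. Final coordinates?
(0, -3)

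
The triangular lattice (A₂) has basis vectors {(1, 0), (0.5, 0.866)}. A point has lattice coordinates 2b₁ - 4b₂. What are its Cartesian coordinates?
(0, -3.464)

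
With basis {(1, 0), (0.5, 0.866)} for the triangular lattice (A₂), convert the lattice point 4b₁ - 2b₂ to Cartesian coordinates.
(3, -1.732)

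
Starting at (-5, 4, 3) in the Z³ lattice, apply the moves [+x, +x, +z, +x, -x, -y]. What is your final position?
(-3, 3, 4)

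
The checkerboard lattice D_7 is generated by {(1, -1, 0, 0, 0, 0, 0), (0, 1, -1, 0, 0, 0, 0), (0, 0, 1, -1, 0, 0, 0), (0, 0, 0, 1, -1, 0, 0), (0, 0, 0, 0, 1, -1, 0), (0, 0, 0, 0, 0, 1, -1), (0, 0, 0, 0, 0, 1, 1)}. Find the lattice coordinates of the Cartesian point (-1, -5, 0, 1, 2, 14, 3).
-b₁ - 6b₂ - 6b₃ - 5b₄ - 3b₅ + 4b₆ + 7b₇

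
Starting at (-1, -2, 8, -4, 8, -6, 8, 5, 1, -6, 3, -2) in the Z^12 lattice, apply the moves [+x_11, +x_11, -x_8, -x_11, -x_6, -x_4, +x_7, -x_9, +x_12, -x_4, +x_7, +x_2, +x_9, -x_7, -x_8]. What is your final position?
(-1, -1, 8, -6, 8, -7, 9, 3, 1, -6, 4, -1)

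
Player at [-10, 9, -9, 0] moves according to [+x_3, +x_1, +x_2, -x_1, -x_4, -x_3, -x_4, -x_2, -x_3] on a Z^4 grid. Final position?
(-10, 9, -10, -2)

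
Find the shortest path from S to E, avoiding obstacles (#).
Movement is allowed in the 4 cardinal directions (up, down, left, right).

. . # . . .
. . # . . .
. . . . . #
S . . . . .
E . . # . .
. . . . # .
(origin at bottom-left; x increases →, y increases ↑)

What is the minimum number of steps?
1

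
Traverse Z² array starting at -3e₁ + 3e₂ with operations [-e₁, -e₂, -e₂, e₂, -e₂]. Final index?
(-4, 1)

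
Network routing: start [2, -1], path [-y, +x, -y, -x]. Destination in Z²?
(2, -3)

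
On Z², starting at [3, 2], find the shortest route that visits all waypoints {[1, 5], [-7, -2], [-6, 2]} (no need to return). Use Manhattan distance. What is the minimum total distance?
20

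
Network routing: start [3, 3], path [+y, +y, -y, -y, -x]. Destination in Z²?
(2, 3)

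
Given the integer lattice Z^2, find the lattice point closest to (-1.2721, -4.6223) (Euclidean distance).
(-1, -5)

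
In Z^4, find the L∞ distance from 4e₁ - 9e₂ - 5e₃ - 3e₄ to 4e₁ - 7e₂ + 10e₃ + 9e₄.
15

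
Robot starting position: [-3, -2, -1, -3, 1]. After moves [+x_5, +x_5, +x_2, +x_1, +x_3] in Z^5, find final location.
(-2, -1, 0, -3, 3)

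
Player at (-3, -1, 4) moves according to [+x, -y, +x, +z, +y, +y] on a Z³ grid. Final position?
(-1, 0, 5)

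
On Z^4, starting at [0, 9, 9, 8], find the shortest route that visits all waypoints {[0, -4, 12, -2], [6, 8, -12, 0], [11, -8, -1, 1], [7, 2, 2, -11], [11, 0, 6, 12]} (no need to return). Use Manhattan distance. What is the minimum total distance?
148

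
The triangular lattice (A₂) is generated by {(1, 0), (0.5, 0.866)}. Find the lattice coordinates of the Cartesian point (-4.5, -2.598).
-3b₁ - 3b₂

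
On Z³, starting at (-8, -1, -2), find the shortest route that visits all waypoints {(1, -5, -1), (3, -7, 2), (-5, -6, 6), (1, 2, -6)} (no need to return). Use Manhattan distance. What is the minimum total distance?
48
(one optimal route: (-8, -1, -2) → (-5, -6, 6) → (3, -7, 2) → (1, -5, -1) → (1, 2, -6))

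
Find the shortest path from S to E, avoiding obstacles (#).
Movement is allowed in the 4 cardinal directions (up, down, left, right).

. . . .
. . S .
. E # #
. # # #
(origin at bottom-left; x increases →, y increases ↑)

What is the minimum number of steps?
2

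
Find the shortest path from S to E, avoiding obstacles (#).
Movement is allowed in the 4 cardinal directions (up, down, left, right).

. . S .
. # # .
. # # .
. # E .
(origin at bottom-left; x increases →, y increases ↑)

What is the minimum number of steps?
5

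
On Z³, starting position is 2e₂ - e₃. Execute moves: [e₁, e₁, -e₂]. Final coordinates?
(2, 1, -1)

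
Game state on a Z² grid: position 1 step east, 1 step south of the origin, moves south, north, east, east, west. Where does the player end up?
(2, -1)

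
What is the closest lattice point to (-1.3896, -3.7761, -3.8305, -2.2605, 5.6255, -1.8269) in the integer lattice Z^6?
(-1, -4, -4, -2, 6, -2)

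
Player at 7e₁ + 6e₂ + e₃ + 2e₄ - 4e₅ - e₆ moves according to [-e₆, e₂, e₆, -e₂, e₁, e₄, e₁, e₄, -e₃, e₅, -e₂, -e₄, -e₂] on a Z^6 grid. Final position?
(9, 4, 0, 3, -3, -1)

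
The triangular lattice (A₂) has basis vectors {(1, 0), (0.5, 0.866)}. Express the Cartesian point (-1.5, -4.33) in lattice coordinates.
b₁ - 5b₂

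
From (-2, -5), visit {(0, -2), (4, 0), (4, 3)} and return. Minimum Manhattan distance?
28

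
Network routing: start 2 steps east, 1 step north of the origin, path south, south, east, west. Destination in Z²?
(2, -1)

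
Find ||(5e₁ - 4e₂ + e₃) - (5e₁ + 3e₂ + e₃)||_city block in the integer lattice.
7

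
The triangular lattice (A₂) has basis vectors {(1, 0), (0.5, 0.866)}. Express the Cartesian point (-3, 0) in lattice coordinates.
-3b₁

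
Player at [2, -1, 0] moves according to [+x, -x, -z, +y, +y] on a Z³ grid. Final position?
(2, 1, -1)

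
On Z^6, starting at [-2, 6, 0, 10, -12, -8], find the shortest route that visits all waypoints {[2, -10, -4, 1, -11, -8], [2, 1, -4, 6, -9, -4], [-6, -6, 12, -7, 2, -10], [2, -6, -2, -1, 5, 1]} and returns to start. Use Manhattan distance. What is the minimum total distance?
182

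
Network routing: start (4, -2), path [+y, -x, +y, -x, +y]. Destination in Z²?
(2, 1)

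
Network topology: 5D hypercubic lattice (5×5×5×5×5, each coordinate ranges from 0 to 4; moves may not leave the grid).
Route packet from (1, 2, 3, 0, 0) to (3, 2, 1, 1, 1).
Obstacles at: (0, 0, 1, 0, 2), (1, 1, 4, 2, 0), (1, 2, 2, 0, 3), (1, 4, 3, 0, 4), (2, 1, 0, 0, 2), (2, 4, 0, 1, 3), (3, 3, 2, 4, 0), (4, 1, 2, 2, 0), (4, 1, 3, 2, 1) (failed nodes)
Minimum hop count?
6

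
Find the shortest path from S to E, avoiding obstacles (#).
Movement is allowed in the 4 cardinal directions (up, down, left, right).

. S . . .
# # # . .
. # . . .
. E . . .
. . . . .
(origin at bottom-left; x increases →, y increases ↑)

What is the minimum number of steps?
7
(one shortest path: (1, 4) → (2, 4) → (3, 4) → (3, 3) → (3, 2) → (2, 2) → (2, 1) → (1, 1))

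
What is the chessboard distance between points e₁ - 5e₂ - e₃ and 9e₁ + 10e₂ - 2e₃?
15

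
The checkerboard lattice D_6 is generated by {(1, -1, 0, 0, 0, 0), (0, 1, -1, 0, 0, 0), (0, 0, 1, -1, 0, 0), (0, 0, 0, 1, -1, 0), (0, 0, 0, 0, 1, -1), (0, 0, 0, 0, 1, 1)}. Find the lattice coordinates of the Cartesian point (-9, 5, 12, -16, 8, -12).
-9b₁ - 4b₂ + 8b₃ - 8b₄ + 6b₅ - 6b₆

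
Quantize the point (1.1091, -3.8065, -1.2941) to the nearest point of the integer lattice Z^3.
(1, -4, -1)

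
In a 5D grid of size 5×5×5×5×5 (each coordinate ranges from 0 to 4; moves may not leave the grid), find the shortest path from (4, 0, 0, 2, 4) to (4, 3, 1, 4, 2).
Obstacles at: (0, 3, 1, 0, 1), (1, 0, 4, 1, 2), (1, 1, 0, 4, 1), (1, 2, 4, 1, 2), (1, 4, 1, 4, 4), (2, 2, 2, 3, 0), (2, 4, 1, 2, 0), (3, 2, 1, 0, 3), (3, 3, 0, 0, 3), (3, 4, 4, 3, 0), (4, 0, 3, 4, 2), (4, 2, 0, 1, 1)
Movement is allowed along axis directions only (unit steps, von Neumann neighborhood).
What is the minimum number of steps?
8
(one shortest path: (4, 0, 0, 2, 4) → (4, 1, 0, 2, 4) → (4, 2, 0, 2, 4) → (4, 3, 0, 2, 4) → (4, 3, 1, 2, 4) → (4, 3, 1, 3, 4) → (4, 3, 1, 4, 4) → (4, 3, 1, 4, 3) → (4, 3, 1, 4, 2))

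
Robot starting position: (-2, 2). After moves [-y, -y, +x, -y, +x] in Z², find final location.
(0, -1)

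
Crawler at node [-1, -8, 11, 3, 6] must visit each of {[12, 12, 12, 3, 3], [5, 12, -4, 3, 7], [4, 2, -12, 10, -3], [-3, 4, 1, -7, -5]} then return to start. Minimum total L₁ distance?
186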